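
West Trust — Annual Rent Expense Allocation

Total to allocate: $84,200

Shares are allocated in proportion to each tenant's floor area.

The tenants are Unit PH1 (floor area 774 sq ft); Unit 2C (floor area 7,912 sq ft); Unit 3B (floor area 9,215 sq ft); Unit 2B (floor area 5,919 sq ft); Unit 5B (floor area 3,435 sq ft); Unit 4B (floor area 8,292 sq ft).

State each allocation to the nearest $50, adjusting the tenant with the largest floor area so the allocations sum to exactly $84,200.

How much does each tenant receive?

Total floor area = 35,547.
Pro-rata amounts: Unit PH1 774/35,547 × $84,200 = 1,833.37; Unit 2C 7,912/35,547 × $84,200 = 18,741.11; Unit 3B 9,215/35,547 × $84,200 = 21,827.52; Unit 2B 5,919/35,547 × $84,200 = 14,020.31; Unit 5B 3,435/35,547 × $84,200 = 8,136.47; Unit 4B 8,292/35,547 × $84,200 = 19,641.22.
At nearest $50: Unit PH1 $1,850; Unit 2C $18,750; Unit 3B $21,850; Unit 2B $14,000; Unit 5B $8,150; Unit 4B $19,650. Sum = $84,250.
Difference $84,200 − $84,250 = −$50 applied to largest floor area (Unit 3B): Unit 3B becomes $21,800.

Unit PH1: $1,850 · Unit 2C: $18,750 · Unit 3B: $21,800 · Unit 2B: $14,000 · Unit 5B: $8,150 · Unit 4B: $19,650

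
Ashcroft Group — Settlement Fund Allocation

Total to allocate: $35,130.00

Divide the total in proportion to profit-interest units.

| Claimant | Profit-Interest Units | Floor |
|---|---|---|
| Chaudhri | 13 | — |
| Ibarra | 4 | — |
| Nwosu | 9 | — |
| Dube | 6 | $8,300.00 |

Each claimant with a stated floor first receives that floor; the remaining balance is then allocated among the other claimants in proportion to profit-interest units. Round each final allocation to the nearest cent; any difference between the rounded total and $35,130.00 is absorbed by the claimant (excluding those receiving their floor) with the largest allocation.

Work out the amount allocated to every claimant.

Chaudhri: $13,415.00 · Ibarra: $4,127.69 · Nwosu: $9,287.31 · Dube: $8,300.00

Minimums first: Dube $8,300.00. Remaining pool $26,830.00.
Remaining pool split over remaining profit-interest units 26: Chaudhri 13,415.0000 → $13,415.00; Ibarra 4,127.6923 → $4,127.69; Nwosu 9,287.3077 → $9,287.31.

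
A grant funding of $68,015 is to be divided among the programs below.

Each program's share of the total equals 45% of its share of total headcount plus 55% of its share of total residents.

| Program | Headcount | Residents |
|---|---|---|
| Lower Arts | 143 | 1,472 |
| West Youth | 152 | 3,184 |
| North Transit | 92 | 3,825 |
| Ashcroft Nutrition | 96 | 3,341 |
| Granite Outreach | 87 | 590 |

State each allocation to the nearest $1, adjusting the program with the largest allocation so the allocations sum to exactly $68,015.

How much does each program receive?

Headcount total 570; residents total 12,412.
Combined weights (45% headcount + 55% residents): Lower Arts 0.1781; West Youth 0.2611; North Transit 0.2421; Ashcroft Nutrition 0.2238; Granite Outreach 0.0948.
Unrounded shares: Lower Arts 12,114.96; West Youth 17,757.99; North Transit 16,468.12; Ashcroft Nutrition 15,224.19; Granite Outreach 6,449.74.
Rounded to nearest $1: Lower Arts $12,115; West Youth $17,758; North Transit $16,468; Ashcroft Nutrition $15,224; Granite Outreach $6,450. Sum = $68,015.
No rounding difference to absorb.

Lower Arts: $12,115; West Youth: $17,758; North Transit: $16,468; Ashcroft Nutrition: $15,224; Granite Outreach: $6,450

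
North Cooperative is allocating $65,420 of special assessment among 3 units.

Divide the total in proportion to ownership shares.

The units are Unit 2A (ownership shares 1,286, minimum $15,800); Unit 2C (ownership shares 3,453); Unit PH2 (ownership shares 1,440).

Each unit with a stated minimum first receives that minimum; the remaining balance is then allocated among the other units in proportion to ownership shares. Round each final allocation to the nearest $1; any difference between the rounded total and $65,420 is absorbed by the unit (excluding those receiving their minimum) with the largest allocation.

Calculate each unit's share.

Fund the minimums — Unit 2A $15,800. Balance $49,620.
Balance split over remaining ownership shares 4,893: Unit 2C 35,016.93 → $35,017; Unit PH2 14,603.07 → $14,603.

Unit 2A: $15,800 | Unit 2C: $35,017 | Unit PH2: $14,603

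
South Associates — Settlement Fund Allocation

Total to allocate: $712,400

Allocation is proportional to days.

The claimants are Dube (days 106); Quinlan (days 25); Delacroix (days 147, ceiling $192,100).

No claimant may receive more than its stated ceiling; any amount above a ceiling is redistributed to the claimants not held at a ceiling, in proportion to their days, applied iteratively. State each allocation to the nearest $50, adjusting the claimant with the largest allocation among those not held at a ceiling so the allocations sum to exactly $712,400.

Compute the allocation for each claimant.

Dube: $421,000; Quinlan: $99,300; Delacroix: $192,100

Sum of days: 278.
Pro-rata shares before constraints: Dube 271,634.53; Quinlan 64,064.75; Delacroix 376,700.72.
Capped: Delacroix ($192,100); balance $520,300 reallocated over remaining days 131.
Shares after redistribution: Dube 421,006.11 → $421,000; Quinlan 99,293.89 → $99,300.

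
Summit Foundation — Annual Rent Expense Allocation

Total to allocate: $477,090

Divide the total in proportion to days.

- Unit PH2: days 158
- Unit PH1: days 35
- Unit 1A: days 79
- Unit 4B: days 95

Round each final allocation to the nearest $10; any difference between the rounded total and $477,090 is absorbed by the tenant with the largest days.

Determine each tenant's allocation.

Unit PH2: $205,390 | Unit PH1: $45,500 | Unit 1A: $102,700 | Unit 4B: $123,500

Days total: 367.
Pro-rata amounts: Unit PH2 158/367 × $477,090 = 205,395.69; Unit PH1 35/367 × $477,090 = 45,499.05; Unit 1A 79/367 × $477,090 = 102,697.85; Unit 4B 95/367 × $477,090 = 123,497.41.
Rounded to nearest $10: Unit PH2 $205,400; Unit PH1 $45,500; Unit 1A $102,700; Unit 4B $123,500. Sum = $477,100.
Difference $477,090 − $477,100 = −$10 applied to largest days (Unit PH2): Unit PH2 becomes $205,390.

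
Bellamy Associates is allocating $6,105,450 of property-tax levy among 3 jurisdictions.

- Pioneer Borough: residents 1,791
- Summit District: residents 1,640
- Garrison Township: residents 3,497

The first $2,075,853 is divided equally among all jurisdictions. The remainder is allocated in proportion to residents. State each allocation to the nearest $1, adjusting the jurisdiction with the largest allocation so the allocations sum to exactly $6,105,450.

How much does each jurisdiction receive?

Equal tier: $2,075,853 ÷ 3 = $691,951 apiece.
Remainder $4,029,597 by residents (total 6,928): Pioneer Borough 1,041,715.97 → $1,041,716; Summit District 953,888.44 → $953,888; Garrison Township 2,033,992.60 → $2,033,993.
Totals: Pioneer Borough $691,951 + $1,041,716 = $1,733,667; Summit District $691,951 + $953,888 = $1,645,839; Garrison Township $691,951 + $2,033,993 = $2,725,944.

Pioneer Borough: $1,733,667 | Summit District: $1,645,839 | Garrison Township: $2,725,944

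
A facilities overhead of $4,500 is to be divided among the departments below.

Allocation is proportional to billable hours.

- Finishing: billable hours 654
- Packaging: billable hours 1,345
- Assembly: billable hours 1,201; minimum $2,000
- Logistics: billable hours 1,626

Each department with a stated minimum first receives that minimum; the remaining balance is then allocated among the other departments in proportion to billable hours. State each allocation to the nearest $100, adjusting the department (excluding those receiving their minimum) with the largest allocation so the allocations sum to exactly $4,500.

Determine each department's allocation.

Minimums first: Assembly $2,000. Residual $2,500.
Residual split over remaining billable hours 3,625: Finishing 451.03 → $500; Packaging 927.59 → $900; Logistics 1,121.38 → $1,100.

Finishing: $500 | Packaging: $900 | Assembly: $2,000 | Logistics: $1,100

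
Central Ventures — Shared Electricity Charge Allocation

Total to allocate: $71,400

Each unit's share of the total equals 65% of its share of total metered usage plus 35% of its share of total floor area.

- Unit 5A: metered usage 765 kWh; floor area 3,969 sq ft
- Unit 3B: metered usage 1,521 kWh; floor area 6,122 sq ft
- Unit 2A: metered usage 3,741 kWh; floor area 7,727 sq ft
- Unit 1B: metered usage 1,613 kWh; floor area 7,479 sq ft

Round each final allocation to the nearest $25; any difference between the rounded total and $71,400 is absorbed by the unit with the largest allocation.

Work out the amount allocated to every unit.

Totals — metered usage 7,640, floor area 25,297.
Combined weights (65% metered usage + 35% floor area): Unit 5A 0.1200; Unit 3B 0.2141; Unit 2A 0.4252; Unit 1B 0.2407.
Raw shares: Unit 5A 8,567.91; Unit 3B 15,287.18; Unit 2A 30,358.33; Unit 1B 17,186.58.
At nearest $25: Unit 5A $8,575; Unit 3B $15,275; Unit 2A $30,350; Unit 1B $17,175. Sum = $71,375.
Difference $71,400 − $71,375 = +$25 applied to largest allocation (Unit 2A): Unit 2A becomes $30,375.

Unit 5A: $8,575 | Unit 3B: $15,275 | Unit 2A: $30,375 | Unit 1B: $17,175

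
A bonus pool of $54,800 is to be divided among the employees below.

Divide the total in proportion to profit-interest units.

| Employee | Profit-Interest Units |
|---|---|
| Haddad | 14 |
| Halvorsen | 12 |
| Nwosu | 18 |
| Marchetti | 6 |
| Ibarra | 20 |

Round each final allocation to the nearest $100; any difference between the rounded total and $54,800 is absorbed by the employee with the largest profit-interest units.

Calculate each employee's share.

Combined profit-interest units = 70.
Proportional shares: Haddad 14/70 × $54,800 = 10,960.00; Halvorsen 12/70 × $54,800 = 9,394.29; Nwosu 18/70 × $54,800 = 14,091.43; Marchetti 6/70 × $54,800 = 4,697.14; Ibarra 20/70 × $54,800 = 15,657.14.
After rounding ($100): Haddad $11,000; Halvorsen $9,400; Nwosu $14,100; Marchetti $4,700; Ibarra $15,700. Sum = $54,900.
Difference $54,800 − $54,900 = −$100 applied to largest profit-interest units (Ibarra): Ibarra becomes $15,600.

Haddad: $11,000 · Halvorsen: $9,400 · Nwosu: $14,100 · Marchetti: $4,700 · Ibarra: $15,600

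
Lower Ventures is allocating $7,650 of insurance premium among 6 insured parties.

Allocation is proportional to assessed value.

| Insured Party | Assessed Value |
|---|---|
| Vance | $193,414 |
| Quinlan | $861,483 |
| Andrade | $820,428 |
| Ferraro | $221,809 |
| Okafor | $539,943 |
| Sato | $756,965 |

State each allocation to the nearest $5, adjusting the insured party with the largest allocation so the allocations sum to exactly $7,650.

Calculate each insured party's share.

Vance: $435 · Quinlan: $1,945 · Andrade: $1,850 · Ferraro: $500 · Okafor: $1,215 · Sato: $1,705

Combined assessed value = 3,394,042.
Raw shares: Vance 193,414/3,394,042 × $7,650 = 435.95; Quinlan 861,483/3,394,042 × $7,650 = 1,941.74; Andrade 820,428/3,394,042 × $7,650 = 1,849.20; Ferraro 221,809/3,394,042 × $7,650 = 499.95; Okafor 539,943/3,394,042 × $7,650 = 1,217.00; Sato 756,965/3,394,042 × $7,650 = 1,706.16.
After rounding ($5): Vance $435; Quinlan $1,940; Andrade $1,850; Ferraro $500; Okafor $1,215; Sato $1,705. Sum = $7,645.
Difference $7,650 − $7,645 = +$5 applied to largest allocation (Quinlan): Quinlan becomes $1,945.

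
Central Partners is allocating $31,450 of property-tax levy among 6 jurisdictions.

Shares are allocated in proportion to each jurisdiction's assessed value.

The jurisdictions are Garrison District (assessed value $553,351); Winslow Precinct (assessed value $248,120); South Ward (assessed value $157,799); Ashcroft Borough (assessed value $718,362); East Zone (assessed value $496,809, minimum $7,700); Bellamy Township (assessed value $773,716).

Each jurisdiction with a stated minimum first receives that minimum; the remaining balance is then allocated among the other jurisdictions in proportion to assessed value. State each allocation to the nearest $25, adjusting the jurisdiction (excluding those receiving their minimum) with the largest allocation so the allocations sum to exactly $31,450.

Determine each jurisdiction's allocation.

Garrison District: $5,350 | Winslow Precinct: $2,400 | South Ward: $1,525 | Ashcroft Borough: $6,950 | East Zone: $7,700 | Bellamy Township: $7,525

Fund the minimums — East Zone $7,700. Balance $23,750.
Balance split over remaining assessed value 2,451,348: Garrison District 5,361.17 → $5,350; Winslow Precinct 2,403.92 → $2,400; South Ward 1,528.84 → $1,525; Ashcroft Borough 6,959.88 → $6,950; Bellamy Township 7,496.18 → $7,500.
Rounding difference +$25 applied to Bellamy Township → $7,525.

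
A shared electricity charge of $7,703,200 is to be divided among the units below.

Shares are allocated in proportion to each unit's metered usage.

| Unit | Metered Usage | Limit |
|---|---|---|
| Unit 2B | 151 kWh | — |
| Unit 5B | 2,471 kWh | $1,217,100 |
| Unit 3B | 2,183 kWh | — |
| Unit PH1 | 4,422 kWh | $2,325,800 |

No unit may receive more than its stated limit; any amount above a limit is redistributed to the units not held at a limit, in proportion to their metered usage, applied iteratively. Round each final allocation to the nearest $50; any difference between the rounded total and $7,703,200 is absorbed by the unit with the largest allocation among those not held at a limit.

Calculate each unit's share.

Unit 2B: $269,150 | Unit 5B: $1,217,100 | Unit 3B: $3,891,150 | Unit PH1: $2,325,800

Total metered usage = 9,227.
Unconstrained shares: Unit 2B 126,062.99; Unit 5B 2,062,924.81; Unit 3B 1,822,486.79; Unit PH1 3,691,725.41.
Capped: Unit 5B ($1,217,100), Unit PH1 ($2,325,800); residual $4,160,300 reallocated over remaining metered usage 2,334.
Shares after redistribution: Unit 2B 269,153.94 → $269,150; Unit 3B 3,891,146.06 → $3,891,150.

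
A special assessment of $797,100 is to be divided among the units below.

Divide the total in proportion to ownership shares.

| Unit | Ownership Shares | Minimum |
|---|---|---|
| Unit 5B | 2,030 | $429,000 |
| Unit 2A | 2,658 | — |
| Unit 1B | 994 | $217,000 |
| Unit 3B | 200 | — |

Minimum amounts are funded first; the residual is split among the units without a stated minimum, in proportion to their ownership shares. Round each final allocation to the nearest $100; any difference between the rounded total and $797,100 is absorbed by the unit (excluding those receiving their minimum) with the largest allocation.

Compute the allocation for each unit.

Unit 5B: $429,000; Unit 2A: $140,500; Unit 1B: $217,000; Unit 3B: $10,600

Minimums first: Unit 5B $429,000; Unit 1B $217,000. Residual $151,100.
Residual split over remaining ownership shares 2,858: Unit 2A 140,526.17 → $140,500; Unit 3B 10,573.83 → $10,600.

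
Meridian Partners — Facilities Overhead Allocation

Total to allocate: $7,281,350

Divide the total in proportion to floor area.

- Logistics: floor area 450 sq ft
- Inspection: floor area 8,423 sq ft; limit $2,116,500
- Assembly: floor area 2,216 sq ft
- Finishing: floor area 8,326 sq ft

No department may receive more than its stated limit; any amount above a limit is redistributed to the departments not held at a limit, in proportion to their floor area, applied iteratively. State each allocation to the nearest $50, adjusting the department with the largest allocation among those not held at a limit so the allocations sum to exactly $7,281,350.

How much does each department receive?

Sum of floor area: 19,415.
Proportional shares (ignoring caps): Logistics 168,766.80; Inspection 3,158,939.53; Assembly 831,082.75; Finishing 3,122,560.91.
Held at cap: Inspection ($2,116,500); balance $5,164,850 reallocated over remaining floor area 10,992.
Remaining shares: Logistics 211,443.09 → $211,450; Assembly 1,041,239.77 → $1,041,250; Finishing 3,912,167.13 → $3,912,150.

Logistics: $211,450 | Inspection: $2,116,500 | Assembly: $1,041,250 | Finishing: $3,912,150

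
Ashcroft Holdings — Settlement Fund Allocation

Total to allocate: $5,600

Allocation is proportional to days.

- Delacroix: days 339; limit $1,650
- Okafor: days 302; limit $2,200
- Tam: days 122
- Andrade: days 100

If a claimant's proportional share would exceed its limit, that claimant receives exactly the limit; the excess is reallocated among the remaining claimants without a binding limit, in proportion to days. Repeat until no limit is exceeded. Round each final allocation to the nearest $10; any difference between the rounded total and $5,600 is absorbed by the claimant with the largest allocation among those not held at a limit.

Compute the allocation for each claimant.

Days total: 863.
Unconstrained shares: Delacroix 2,199.77; Okafor 1,959.68; Tam 791.66; Andrade 648.90.
Held at cap: Delacroix ($1,650); remaining pool $3,950 reallocated over remaining days 524.
Held at cap: Okafor ($2,200); remaining pool $1,750 reallocated over remaining days 222.
Remaining shares: Tam 961.71 → $960; Andrade 788.29 → $790.

Delacroix: $1,650; Okafor: $2,200; Tam: $960; Andrade: $790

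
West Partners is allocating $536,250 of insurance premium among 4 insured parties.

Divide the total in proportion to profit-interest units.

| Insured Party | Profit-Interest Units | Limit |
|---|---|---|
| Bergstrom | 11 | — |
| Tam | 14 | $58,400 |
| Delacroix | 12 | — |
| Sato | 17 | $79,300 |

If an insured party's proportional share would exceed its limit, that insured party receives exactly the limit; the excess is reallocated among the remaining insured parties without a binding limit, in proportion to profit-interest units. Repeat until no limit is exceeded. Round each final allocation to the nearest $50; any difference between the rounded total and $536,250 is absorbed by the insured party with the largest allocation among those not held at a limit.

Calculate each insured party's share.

Profit-interest units total: 54.
Unconstrained shares: Bergstrom 109,236.11; Tam 139,027.78; Delacroix 119,166.67; Sato 168,819.44.
Capped: Tam ($58,400), Sato ($79,300); balance $398,550 reallocated over remaining profit-interest units 23.
Shares after redistribution: Bergstrom 190,610.87 → $190,600; Delacroix 207,939.13 → $207,950.

Bergstrom: $190,600 | Tam: $58,400 | Delacroix: $207,950 | Sato: $79,300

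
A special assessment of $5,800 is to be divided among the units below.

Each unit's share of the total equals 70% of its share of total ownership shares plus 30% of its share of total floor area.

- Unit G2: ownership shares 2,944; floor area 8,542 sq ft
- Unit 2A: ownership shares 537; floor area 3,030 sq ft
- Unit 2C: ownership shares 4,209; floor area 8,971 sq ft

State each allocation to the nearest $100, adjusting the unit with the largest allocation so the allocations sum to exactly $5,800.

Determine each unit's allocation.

Totals — ownership shares 7,690, floor area 20,543.
Composite weights (70% ownership shares + 30% floor area): Unit G2 0.3927; Unit 2A 0.0931; Unit 2C 0.5141.
Proportional shares: Unit G2 2,277.82; Unit 2A 540.16; Unit 2C 2,982.02.
At nearest $100: Unit G2 $2,300; Unit 2A $500; Unit 2C $3,000. Sum = $5,800.
Sum already equals the total — no adjustment.

Unit G2: $2,300 | Unit 2A: $500 | Unit 2C: $3,000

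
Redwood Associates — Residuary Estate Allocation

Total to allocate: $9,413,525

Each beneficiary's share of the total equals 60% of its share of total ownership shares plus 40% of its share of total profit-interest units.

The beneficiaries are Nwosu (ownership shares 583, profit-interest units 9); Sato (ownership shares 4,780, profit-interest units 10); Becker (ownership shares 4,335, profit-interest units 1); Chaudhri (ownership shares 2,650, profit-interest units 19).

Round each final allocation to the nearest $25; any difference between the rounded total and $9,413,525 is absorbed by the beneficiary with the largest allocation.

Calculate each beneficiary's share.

Nwosu: $1,135,600 | Sato: $3,151,925 | Becker: $2,079,425 | Chaudhri: $3,046,575

Totals — ownership shares 12,348, profit-interest units 39.
Composite weights (60% ownership shares + 40% profit-interest units): Nwosu 0.1206; Sato 0.3348; Becker 0.2209; Chaudhri 0.3236.
Pro-rata amounts: Nwosu 1,135,611.57; Sato 3,151,915.86; Becker 2,079,427.05; Chaudhri 3,046,570.52.
Rounded to nearest $25: Nwosu $1,135,600; Sato $3,151,925; Becker $2,079,425; Chaudhri $3,046,575. Sum = $9,413,525.
Rounded total matches; no reconciliation needed.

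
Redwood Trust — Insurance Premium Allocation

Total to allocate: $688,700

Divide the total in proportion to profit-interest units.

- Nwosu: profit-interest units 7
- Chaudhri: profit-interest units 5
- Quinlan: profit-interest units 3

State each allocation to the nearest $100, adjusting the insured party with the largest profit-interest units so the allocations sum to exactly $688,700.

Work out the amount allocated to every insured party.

Total profit-interest units = 7 + 5 + 3 = 15.
Raw shares: Nwosu 321,393.33; Chaudhri 229,566.67; Quinlan 137,740.00.
At nearest $100: Nwosu $321,400; Chaudhri $229,600; Quinlan $137,700. Sum = $688,700.
Rounded total matches; no reconciliation needed.

Nwosu: $321,400 | Chaudhri: $229,600 | Quinlan: $137,700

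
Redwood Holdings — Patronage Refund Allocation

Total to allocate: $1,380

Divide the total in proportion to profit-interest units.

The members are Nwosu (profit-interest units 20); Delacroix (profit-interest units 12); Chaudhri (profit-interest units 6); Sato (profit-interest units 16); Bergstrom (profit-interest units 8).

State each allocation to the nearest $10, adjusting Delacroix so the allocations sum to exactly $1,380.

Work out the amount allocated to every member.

Nwosu: $450; Delacroix: $260; Chaudhri: $130; Sato: $360; Bergstrom: $180

Profit-interest units total: 62.
Raw shares: Nwosu 20/62 × $1,380 = 445.16; Delacroix 12/62 × $1,380 = 267.10; Chaudhri 6/62 × $1,380 = 133.55; Sato 16/62 × $1,380 = 356.13; Bergstrom 8/62 × $1,380 = 178.06.
At nearest $10: Nwosu $450; Delacroix $270; Chaudhri $130; Sato $360; Bergstrom $180. Sum = $1,390.
Difference $1,380 − $1,390 = −$10 applied to Delacroix: Delacroix becomes $260.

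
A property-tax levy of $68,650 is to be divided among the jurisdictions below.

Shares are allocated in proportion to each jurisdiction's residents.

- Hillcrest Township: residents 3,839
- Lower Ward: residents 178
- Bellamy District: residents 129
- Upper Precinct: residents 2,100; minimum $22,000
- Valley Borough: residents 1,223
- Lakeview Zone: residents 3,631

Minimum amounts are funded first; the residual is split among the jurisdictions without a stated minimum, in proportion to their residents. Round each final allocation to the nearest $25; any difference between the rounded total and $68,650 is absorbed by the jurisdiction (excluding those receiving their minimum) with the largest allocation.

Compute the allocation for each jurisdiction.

Hillcrest Township: $19,875 · Lower Ward: $925 · Bellamy District: $675 · Upper Precinct: $22,000 · Valley Borough: $6,350 · Lakeview Zone: $18,825

Guaranteed amounts: Upper Precinct $22,000. Residual $46,650.
Residual split over remaining residents 9,000: Hillcrest Township 19,898.82 → $19,900; Lower Ward 922.63 → $925; Bellamy District 668.65 → $675; Valley Borough 6,339.22 → $6,350; Lakeview Zone 18,820.68 → $18,825.
Rounding difference −$25 applied to Hillcrest Township → $19,875.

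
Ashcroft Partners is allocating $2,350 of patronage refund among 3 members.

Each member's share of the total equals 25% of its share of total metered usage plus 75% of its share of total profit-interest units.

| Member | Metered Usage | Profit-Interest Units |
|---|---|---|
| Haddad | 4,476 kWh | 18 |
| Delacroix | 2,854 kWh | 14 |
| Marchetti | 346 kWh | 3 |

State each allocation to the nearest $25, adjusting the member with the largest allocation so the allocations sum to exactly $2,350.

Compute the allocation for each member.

Haddad: $1,250; Delacroix: $925; Marchetti: $175

Totals — metered usage 7,676, profit-interest units 35.
Composite weights (25% metered usage + 75% profit-interest units): Haddad 0.5315; Delacroix 0.3930; Marchetti 0.0756.
Unrounded shares: Haddad 1,249.01; Delacroix 923.44; Marchetti 177.55.
Rounded to nearest $25: Haddad $1,250; Delacroix $925; Marchetti $175. Sum = $2,350.
Sum already equals the total — no adjustment.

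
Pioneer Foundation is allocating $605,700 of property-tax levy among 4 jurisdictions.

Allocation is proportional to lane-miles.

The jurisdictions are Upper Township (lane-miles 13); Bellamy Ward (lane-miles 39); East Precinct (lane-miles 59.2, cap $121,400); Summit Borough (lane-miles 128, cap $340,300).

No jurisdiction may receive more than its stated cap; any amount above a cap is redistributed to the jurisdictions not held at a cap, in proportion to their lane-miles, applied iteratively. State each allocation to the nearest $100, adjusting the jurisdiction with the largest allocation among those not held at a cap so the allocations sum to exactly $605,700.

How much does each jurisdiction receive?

Upper Township: $36,000; Bellamy Ward: $108,000; East Precinct: $121,400; Summit Borough: $340,300

Sum of lane-miles: 239.2.
Proportional shares (ignoring caps): Upper Township 32,918.48; Bellamy Ward 98,755.43; East Precinct 149,905.69; Summit Borough 324,120.40.
Held at cap: East Precinct ($121,400); remaining pool $484,300 reallocated over remaining lane-miles 180.
Held at cap: Summit Borough ($340,300); remaining pool $144,000 reallocated over remaining lane-miles 52.
Remaining shares: Upper Township 36,000.00 → $36,000; Bellamy Ward 108,000.00 → $108,000.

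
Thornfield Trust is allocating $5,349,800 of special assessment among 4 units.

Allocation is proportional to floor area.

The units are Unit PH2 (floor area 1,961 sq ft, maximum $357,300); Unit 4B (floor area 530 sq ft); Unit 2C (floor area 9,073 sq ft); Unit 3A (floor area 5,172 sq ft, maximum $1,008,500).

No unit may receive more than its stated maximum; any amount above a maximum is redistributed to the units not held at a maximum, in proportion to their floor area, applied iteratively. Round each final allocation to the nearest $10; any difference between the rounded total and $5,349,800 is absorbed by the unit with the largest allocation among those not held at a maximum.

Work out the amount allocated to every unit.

Total floor area = 16,736.
Unconstrained shares: Unit PH2 626,849.77; Unit 4B 169,418.86; Unit 2C 2,900,259.05; Unit 3A 1,653,272.32.
Cap binds for Unit PH2 ($357,300), Unit 3A ($1,008,500); remaining pool $3,984,000 reallocated over remaining floor area 9,603.
Remaining shares: Unit 4B 219,881.29 → $219,880; Unit 2C 3,764,118.71 → $3,764,120.

Unit PH2: $357,300 · Unit 4B: $219,880 · Unit 2C: $3,764,120 · Unit 3A: $1,008,500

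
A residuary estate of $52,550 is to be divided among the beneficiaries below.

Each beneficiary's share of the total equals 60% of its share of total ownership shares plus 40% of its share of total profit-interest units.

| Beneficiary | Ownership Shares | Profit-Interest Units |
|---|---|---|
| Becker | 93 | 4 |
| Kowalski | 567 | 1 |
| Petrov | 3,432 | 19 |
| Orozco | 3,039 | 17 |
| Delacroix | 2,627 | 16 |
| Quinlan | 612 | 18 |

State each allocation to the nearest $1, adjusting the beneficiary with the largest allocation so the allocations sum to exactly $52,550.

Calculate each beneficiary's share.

Becker: $1,404; Kowalski: $2,004; Petrov: $15,759; Orozco: $14,005; Delacroix: $12,472; Quinlan: $6,906

Totals — ownership shares 10,370, profit-interest units 75.
Composite weights (60% ownership shares + 40% profit-interest units): Becker 0.0267; Kowalski 0.0381; Petrov 0.2999; Orozco 0.2665; Delacroix 0.2373; Quinlan 0.1314.
Proportional shares: Becker 1,403.83; Kowalski 2,004.23; Petrov 15,760.07; Orozco 14,004.62; Delacroix 12,471.66; Quinlan 6,905.59.
At nearest $1: Becker $1,404; Kowalski $2,004; Petrov $15,760; Orozco $14,005; Delacroix $12,472; Quinlan $6,906. Sum = $52,551.
Difference $52,550 − $52,551 = −$1 applied to largest allocation (Petrov): Petrov becomes $15,759.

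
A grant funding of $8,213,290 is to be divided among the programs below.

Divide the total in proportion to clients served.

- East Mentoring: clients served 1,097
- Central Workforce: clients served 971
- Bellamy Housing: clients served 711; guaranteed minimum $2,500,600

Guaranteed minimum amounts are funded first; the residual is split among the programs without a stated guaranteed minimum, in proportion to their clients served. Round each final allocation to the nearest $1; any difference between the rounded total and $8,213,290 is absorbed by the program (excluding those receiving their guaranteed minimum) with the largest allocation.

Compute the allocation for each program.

East Mentoring: $3,030,378 | Central Workforce: $2,682,312 | Bellamy Housing: $2,500,600

Fund the minimums — Bellamy Housing $2,500,600. Balance $5,712,690.
Balance split over remaining clients served 2,068: East Mentoring 3,030,377.63 → $3,030,378; Central Workforce 2,682,312.37 → $2,682,312.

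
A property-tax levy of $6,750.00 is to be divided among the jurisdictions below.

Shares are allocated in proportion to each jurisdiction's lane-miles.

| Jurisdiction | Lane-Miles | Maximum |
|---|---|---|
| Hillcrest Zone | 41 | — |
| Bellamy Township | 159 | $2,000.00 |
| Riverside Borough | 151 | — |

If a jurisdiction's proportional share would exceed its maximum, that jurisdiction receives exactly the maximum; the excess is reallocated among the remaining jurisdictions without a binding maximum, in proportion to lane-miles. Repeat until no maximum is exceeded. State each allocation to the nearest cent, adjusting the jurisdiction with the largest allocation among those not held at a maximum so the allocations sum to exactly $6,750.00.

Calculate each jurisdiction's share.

Combined lane-miles = 351.
Unconstrained shares: Hillcrest Zone 788.4615; Bellamy Township 3,057.6923; Riverside Borough 2,903.8462.
Held at cap: Bellamy Township ($2,000.00); residual $4,750.00 reallocated over remaining lane-miles 192.
Redistributed shares: Hillcrest Zone 1,014.3229 → $1,014.32; Riverside Borough 3,735.6771 → $3,735.68.

Hillcrest Zone: $1,014.32 · Bellamy Township: $2,000.00 · Riverside Borough: $3,735.68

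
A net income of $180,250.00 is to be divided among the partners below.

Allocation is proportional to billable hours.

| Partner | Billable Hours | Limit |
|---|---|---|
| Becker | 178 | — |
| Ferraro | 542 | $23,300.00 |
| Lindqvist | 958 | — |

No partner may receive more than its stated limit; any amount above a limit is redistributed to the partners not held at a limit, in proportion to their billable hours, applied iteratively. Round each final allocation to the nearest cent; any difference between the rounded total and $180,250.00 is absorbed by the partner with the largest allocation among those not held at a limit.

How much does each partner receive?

Becker: $24,592.52 | Ferraro: $23,300.00 | Lindqvist: $132,357.48

Billable hours total: 1,678.
Proportional shares (ignoring caps): Becker 19,120.6794; Ferraro 58,221.3945; Lindqvist 102,907.9261.
Cap binds for Ferraro ($23,300.00); residual $156,950.00 reallocated over remaining billable hours 1,136.
Redistributed shares: Becker 24,592.5176 → $24,592.52; Lindqvist 132,357.4824 → $132,357.48.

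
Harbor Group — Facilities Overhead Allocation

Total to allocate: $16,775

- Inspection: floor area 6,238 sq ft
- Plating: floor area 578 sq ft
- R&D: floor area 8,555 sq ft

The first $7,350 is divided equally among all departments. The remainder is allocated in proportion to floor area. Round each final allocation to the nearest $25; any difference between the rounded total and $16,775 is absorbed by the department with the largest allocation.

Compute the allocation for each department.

Inspection: $6,275 | Plating: $2,800 | R&D: $7,700

$7,350 shared equally gives $2,450 per department.
Remainder $9,425 by floor area (total 15,371): Inspection 3,824.94 → $3,825; Plating 354.41 → $350; R&D 5,245.65 → $5,250.
Totals: Inspection $2,450 + $3,825 = $6,275; Plating $2,450 + $350 = $2,800; R&D $2,450 + $5,250 = $7,700.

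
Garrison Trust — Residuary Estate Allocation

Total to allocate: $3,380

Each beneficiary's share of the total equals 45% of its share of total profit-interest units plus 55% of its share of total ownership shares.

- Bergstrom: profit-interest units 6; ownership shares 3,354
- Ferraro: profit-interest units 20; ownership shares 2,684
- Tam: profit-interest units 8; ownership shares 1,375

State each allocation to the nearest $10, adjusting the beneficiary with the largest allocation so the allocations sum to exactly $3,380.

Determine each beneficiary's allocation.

Bergstrom: $1,110 · Ferraro: $1,570 · Tam: $700

Profit-interest units total 34; ownership shares total 7,413.
Blended shares (45% profit-interest units + 55% ownership shares): Bergstrom 0.3283; Ferraro 0.4638; Tam 0.2079.
Pro-rata amounts: Bergstrom 1,109.51; Ferraro 1,567.79; Tam 702.70.
At nearest $10: Bergstrom $1,110; Ferraro $1,570; Tam $700. Sum = $3,380.
Rounded total matches; no reconciliation needed.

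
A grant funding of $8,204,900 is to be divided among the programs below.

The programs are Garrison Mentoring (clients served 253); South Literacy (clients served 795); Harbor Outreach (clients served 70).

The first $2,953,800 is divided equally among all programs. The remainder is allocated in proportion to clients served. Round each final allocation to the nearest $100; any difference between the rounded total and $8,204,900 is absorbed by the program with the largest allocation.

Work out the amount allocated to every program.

Equal tier: $2,953,800 ÷ 3 = $984,600 apiece.
Remainder $5,251,100 by clients served (total 1,118): Garrison Mentoring 1,188,307.96 → $1,188,300; South Literacy 3,734,011.18 → $3,734,000; Harbor Outreach 328,780.86 → $328,800.
Totals: Garrison Mentoring $984,600 + $1,188,300 = $2,172,900; South Literacy $984,600 + $3,734,000 = $4,718,600; Harbor Outreach $984,600 + $328,800 = $1,313,400.

Garrison Mentoring: $2,172,900; South Literacy: $4,718,600; Harbor Outreach: $1,313,400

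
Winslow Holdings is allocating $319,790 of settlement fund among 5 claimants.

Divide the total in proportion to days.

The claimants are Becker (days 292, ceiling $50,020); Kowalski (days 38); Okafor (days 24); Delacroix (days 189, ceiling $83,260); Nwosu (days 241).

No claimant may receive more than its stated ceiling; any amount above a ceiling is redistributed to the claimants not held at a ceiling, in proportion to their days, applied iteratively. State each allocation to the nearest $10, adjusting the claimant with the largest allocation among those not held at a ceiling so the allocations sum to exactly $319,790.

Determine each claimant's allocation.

Days total: 784.
Proportional shares (ignoring caps): Becker 119,105.46; Kowalski 15,500.03; Okafor 9,789.49; Delacroix 77,092.23; Nwosu 98,302.79.
Capped: Becker ($50,020); residual $269,770 reallocated over remaining days 492.
Capped: Delacroix ($83,260); residual $186,510 reallocated over remaining days 303.
Shares after redistribution: Kowalski 23,390.69 → $23,390; Okafor 14,773.07 → $14,770; Nwosu 148,346.24 → $148,350.

Becker: $50,020 · Kowalski: $23,390 · Okafor: $14,770 · Delacroix: $83,260 · Nwosu: $148,350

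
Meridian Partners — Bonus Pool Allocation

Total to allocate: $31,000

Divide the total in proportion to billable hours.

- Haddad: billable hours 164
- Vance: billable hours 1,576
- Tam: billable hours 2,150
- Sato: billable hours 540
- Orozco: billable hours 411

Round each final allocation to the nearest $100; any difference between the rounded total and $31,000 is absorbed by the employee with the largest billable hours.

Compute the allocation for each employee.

Total billable hours = 4,841.
Raw shares: Haddad 164/4,841 × $31,000 = 1,050.20; Vance 1,576/4,841 × $31,000 = 10,092.13; Tam 2,150/4,841 × $31,000 = 13,767.82; Sato 540/4,841 × $31,000 = 3,457.96; Orozco 411/4,841 × $31,000 = 2,631.89.
Rounded to nearest $100: Haddad $1,100; Vance $10,100; Tam $13,800; Sato $3,500; Orozco $2,600. Sum = $31,100.
Difference $31,000 − $31,100 = −$100 applied to largest billable hours (Tam): Tam becomes $13,700.

Haddad: $1,100 | Vance: $10,100 | Tam: $13,700 | Sato: $3,500 | Orozco: $2,600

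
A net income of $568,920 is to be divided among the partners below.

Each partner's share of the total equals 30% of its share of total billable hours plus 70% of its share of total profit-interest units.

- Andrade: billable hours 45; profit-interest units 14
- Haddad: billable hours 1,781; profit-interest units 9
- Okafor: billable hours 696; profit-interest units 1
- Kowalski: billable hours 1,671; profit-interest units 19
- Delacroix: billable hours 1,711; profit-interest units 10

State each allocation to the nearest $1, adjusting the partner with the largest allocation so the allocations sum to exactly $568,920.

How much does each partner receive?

Totals — billable hours 5,904, profit-interest units 53.
Combined weights (30% billable hours + 70% profit-interest units): Andrade 0.1872; Haddad 0.2094; Okafor 0.0486; Kowalski 0.3359; Delacroix 0.2190.
Proportional shares: Andrade 106,497.41; Haddad 119,112.44; Okafor 27,634.38; Kowalski 191,072.88; Delacroix 124,602.88.
Rounded to nearest $1: Andrade $106,497; Haddad $119,112; Okafor $27,634; Kowalski $191,073; Delacroix $124,603. Sum = $568,919.
Difference $568,920 − $568,919 = +$1 applied to largest allocation (Kowalski): Kowalski becomes $191,074.

Andrade: $106,497 | Haddad: $119,112 | Okafor: $27,634 | Kowalski: $191,074 | Delacroix: $124,603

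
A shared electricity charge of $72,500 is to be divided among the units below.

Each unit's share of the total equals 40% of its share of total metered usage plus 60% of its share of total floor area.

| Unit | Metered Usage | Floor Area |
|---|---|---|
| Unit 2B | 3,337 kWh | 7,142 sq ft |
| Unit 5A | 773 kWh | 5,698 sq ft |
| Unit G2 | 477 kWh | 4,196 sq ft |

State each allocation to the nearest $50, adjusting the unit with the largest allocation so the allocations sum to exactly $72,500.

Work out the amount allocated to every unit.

Unit 2B: $39,300; Unit 5A: $19,450; Unit G2: $13,750

Totals — metered usage 4,587, floor area 17,036.
Blended shares (40% metered usage + 60% floor area): Unit 2B 0.5425; Unit 5A 0.2681; Unit G2 0.1894.
Raw shares: Unit 2B 39,333.73; Unit 5A 19,436.44; Unit G2 13,729.83.
Rounded to nearest $50: Unit 2B $39,350; Unit 5A $19,450; Unit G2 $13,750. Sum = $72,550.
Difference $72,500 − $72,550 = −$50 applied to largest allocation (Unit 2B): Unit 2B becomes $39,300.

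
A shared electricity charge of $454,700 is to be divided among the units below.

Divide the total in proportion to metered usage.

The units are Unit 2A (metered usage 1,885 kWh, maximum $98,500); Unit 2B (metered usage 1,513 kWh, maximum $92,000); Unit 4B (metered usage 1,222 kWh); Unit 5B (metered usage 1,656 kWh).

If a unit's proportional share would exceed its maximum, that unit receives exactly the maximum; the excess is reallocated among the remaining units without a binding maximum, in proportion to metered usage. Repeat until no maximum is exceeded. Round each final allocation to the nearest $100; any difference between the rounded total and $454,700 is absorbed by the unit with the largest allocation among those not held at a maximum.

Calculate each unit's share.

Sum of metered usage: 6,276.
Pro-rata shares before constraints: Unit 2A 136,569.39; Unit 2B 109,617.77; Unit 4B 88,534.64; Unit 5B 119,978.20.
Capped: Unit 2A ($98,500), Unit 2B ($92,000); residual $264,200 reallocated over remaining metered usage 2,878.
Remaining shares: Unit 4B 112,179.43 → $112,200; Unit 5B 152,020.57 → $152,000.

Unit 2A: $98,500; Unit 2B: $92,000; Unit 4B: $112,200; Unit 5B: $152,000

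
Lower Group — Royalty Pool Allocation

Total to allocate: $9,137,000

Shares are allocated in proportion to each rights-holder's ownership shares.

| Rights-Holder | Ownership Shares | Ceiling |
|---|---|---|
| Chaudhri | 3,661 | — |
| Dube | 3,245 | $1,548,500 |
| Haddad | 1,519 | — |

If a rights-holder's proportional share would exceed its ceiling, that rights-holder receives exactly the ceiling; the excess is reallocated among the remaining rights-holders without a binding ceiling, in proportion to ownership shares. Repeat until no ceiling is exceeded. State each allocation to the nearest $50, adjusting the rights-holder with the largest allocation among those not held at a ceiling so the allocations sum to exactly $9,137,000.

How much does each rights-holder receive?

Ownership shares total: 8,425.
Unconstrained shares: Chaudhri 3,970,392.52; Dube 3,519,236.20; Haddad 1,647,371.28.
Held at cap: Dube ($1,548,500); residual $7,588,500 reallocated over remaining ownership shares 5,180.
Remaining shares: Chaudhri 5,363,223.65 → $5,363,200; Haddad 2,225,276.35 → $2,225,300.

Chaudhri: $5,363,200; Dube: $1,548,500; Haddad: $2,225,300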